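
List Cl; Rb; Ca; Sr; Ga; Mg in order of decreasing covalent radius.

Radius decreases left→right (rising Z_eff, same n) and increases top→bottom (higher n).
Neither a single period nor a single group — weigh both effects.
Ga > Cl: both effects reinforce here, so Ga is clearly the larger of the two.
Mg > Ga: period and group pull opposite ways; the across-period shift dominates (139 vs 124 pm).
Ca > Mg: Ca sits below Mg in group 2, so the down-group effect alone puts Ca larger.
Sr > Ca: Sr sits below Ca in group 2, so the down-group effect alone puts Sr larger.
Rb > Sr: Rb lies to the left of Sr in period 5, so the across-period effect alone puts Rb larger.
For reference (pm): Mg 139, Cl 99, Ca 171, Ga 124, Rb 210, Sr 185.
So from largest to smallest: Rb > Sr > Ca > Mg > Ga > Cl.

Rb, Sr, Ca, Mg, Ga, Cl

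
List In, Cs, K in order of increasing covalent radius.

K is in period 4, group 1; In is in period 5, group 13; Cs is in period 6, group 1.
Radius decreases left→right (rising Z_eff, same n) and increases top→bottom (higher n).
Here both period and group differ, so the two effects have to be weighed against each other.
K > In: the two effects oppose for this pair; the across-period effect wins (196 vs 142 pm).
Cs > K: they share group 1; the group trend gives Cs the larger value.
Approximate values (pm): K 196, In 142, Cs 232.
So from smallest to largest: In < K < Cs.

In, K, Cs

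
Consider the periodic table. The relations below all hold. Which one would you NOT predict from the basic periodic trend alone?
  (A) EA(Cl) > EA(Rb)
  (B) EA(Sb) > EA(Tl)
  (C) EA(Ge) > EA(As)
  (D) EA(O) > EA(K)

(C)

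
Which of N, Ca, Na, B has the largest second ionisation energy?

After 1 electron has been removed, what remains? N⁺ still has 4 valence electrons; Ca⁺ still has 1 valence electron; Na⁺ is the bare [Ne] core; B⁺ still has 2 valence electrons.
Pulling an electron out of a noble-gas core costs far more than removing a remaining valence electron, so Na sits at the high end of IE_2.
Valence configurations: N⁺ [He]2s²2p², Ca⁺ [Ar]4s¹, B⁺ [He]2s².
Tabulated IE_2 (kJ/mol): N 2856, Ca 1145, Na 4562, B 2427.
Hence IE_2: Ca < B < N < Na.

Na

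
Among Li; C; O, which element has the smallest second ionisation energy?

C

After 1 electron has been removed, what remains? Li⁺ is the bare [He] core; C⁺ still has 3 valence electrons; O⁺ still has 5 valence electrons.
Pulling an electron out of a noble-gas core costs far more than removing a remaining valence electron, so Li sits at the high end of IE_2.
Valence configurations: C⁺ [He]2s²2p¹, O⁺ [He]2s²2p³.
Approximate IE_2 values (kJ/mol): Li 7298, C 2353, O 3388.
Overall IE_2 order: C < O < Li.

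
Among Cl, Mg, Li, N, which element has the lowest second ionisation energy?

After 1 electron has been removed, what remains? Cl⁺ still has 6 valence electrons; Mg⁺ still has 1 valence electron; Li⁺ is the bare [He] core; N⁺ still has 4 valence electrons.
Pulling an electron out of a noble-gas core costs far more than removing a remaining valence electron, so Li sits at the high end of IE_2.
Valence configurations: Cl⁺ [Ne]3s²3p⁴, Mg⁺ [Ne]3s¹, N⁺ [He]2s²2p².
The numbers (kJ/mol): Cl 2298, Mg 1451, Li 7298, N 2856.
Overall IE_2 order: Mg < Cl < N < Li.

Mg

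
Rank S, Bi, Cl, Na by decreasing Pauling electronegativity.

Cl, S, Bi, Na

Na is in period 3, group 1; S is in period 3, group 16; Cl is in period 3, group 17; Bi is in period 6, group 15.
Atoms toward the upper right of the periodic table pull bonding electrons most strongly.
These span different periods and groups, so the two trends combine.
Bi > Na: the two effects oppose for this pair; the across-period effect wins (2.02 vs 0.93).
S > Bi: relative to Bi, both the across-period and down-group shifts push S's electronegativity up.
Cl > S: Cl lies to the right of S in period 3, so the across-period effect alone puts Cl higher.
Tabulated electronegativity (Pauling): Na 0.93, S 2.58, Cl 3.16, Bi 2.02.
So from highest to lowest: Cl > S > Bi > Na.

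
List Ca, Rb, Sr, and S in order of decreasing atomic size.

Rb, Sr, Ca, S

Radius decreases left→right (rising Z_eff, same n) and increases top→bottom (higher n).
Here both period and group differ, so the two effects have to be weighed against each other.
Ca > S: relative to S, both the across-period and down-group shifts push Ca's atomic radius up.
Sr > Ca: they share group 2; the group trend gives Sr the larger value.
Rb > Sr: both are in period 5; the period trend gives Rb the larger value.
Tabulated atomic radius (pm): S 103, Ca 171, Rb 210, Sr 185.
So from largest to smallest: Rb > Sr > Ca > S.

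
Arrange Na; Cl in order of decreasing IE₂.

Na, Cl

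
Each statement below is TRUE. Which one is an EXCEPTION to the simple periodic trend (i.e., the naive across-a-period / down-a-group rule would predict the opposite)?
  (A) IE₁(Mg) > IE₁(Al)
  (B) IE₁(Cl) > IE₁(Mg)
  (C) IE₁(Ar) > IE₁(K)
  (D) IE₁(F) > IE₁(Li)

(A)

The general trend: first ionization energy increases across a period and decreases down a group.
(A) Mg (period 3, group 2) vs Al (period 3, group 13): the stated order contradicts the simple trend.
(B) Cl (period 3, group 17) vs Mg (period 3, group 2): the stated order agrees with the simple trend.
(C) Ar (period 3, group 18) vs K (period 4, group 1): the stated order agrees with the simple trend.
(D) F (period 2, group 17) vs Li (period 2, group 1): the stated order agrees with the simple trend.
The exception is (A): Al's single 3p electron is easier to remove than one from Mg's filled 3s².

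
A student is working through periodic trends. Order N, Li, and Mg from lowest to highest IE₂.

Mg < N < Li

Consider each +1 ion: N⁺ still has 4 valence electrons; Li⁺ is the bare [He] core; Mg⁺ still has 1 valence electron.
Breaking into a closed-shell core is much more expensive than removing a leftover valence electron — Li has the largest IE_2 here.
Valence configurations: N⁺ [He]2s²2p², Mg⁺ [Ne]3s¹.
The numbers (kJ/mol): N 2856, Li 7298, Mg 1451.
Putting it together, IE_2: Mg < N < Li.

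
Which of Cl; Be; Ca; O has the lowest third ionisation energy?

Cl

Consider each +2 ion: Cl²⁺ still has 5 valence electrons; Be²⁺ is the bare [He] core; Ca²⁺ is the bare [Ar] core; O²⁺ still has 4 valence electrons.
Usually core removal costs more than valence removal, but here the competition is close: a tightly held n=2 valence electron can cost more to remove than an n=3 core electron, so the actual values have to decide it.
Valence configurations: Cl²⁺ [Ne]3s²3p³, O²⁺ [He]2s²2p².
The numbers (kJ/mol): Cl 3822, Be 14849, Ca 4912, O 5300.
Overall IE_3 order: Cl < Ca < O < Be.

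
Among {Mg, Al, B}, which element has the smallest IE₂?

Mg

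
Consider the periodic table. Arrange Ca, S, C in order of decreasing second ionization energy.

The second ionization energy removes an electron from the +1 ion. For each element: Ca⁺ still has 1 valence electron; S⁺ still has 5 valence electrons; C⁺ still has 3 valence electrons.
All are still removing valence electrons, so compare the +1 ions as you would atoms: IE_2 generally rises across a period (higher Z_eff) and falls down a group (larger shell), subject to the usual subshell exceptions.
Valence configurations: Ca⁺ [Ar]4s¹, S⁺ [Ne]3s²3p³, C⁺ [He]2s²2p¹.
Tabulated IE_2 (kJ/mol): Ca 1145, S 2252, C 2353.
Putting it together, IE_2: Ca < S < C.

C, S, Ca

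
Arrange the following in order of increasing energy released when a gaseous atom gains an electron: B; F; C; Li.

Li is in period 2, group 1; B is in period 2, group 13; C is in period 2, group 14; F is in period 2, group 17.
EA tends to increase across a period and decrease down a group, though the pattern is less regular than for IE or radius.
All lie in period 2; the across-period trend (electron affinity increases left to right) applies, with the exception below.
Note the exception: Li has a higher electron affinity than B, contrary to the simple trend — B's ns²np¹ configuration gives only a small electron affinity — the sparsely filled np subshell binds an added electron weakly.
Tabulated electron affinity (kJ/mol): Li 60, B 27, C 122, F 328.
So from lowest to highest: B < Li < C < F.

B < Li < C < F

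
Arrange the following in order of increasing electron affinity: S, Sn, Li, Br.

Li < Sn < S < Br

Electron affinity generally becomes more exothermic across a period toward the halogens and less exothermic down a group.
Here both period and group differ, so the two effects have to be weighed against each other.
Sn > Li: period and group pull opposite ways; the across-period shift dominates (107 vs 60 kJ/mol).
S > Sn: relative to Sn, both the across-period and down-group shifts push S's electron affinity up.
Br > S: the two effects oppose for this pair; the across-period effect wins (325 vs 200 kJ/mol).
Tabulated electron affinity (kJ/mol): Li 60, S 200, Br 325, Sn 107.
So from lowest to highest: Li < Sn < S < Br.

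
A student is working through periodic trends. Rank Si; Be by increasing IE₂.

After 1 electron has been removed, what remains? Si⁺ still has 3 valence electrons; Be⁺ still has 1 valence electron.
All are still removing valence electrons, so compare the +1 ions as you would atoms: IE_2 generally rises across a period (higher Z_eff) and falls down a group (larger shell), subject to the usual subshell exceptions.
Valence configurations: Si⁺ [Ne]3s²3p¹, Be⁺ [He]2s¹.
Tabulated IE_2 (kJ/mol): Si 1577, Be 1757.
Putting it together, IE_2: Si < Be.

Si, Be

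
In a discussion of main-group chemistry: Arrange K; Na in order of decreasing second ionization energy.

Consider each +1 ion: K⁺ is the bare [Ar] core; Na⁺ is the bare [Ne] core.
All of these are removing an electron from a noble-gas core or deeper; the smaller core (lower principal quantum number) is held far more tightly, and within a period the higher nuclear charge binds the same core more tightly.
The numbers (kJ/mol): K 3052, Na 4562.
Overall IE_2 order: K < Na.

Na, K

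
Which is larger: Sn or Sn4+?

Forming Sn4+ removes 4 electrons from Sn. Fewer electrons for the same nuclear charge means less shielding and a higher Z_eff on the remaining electrons.
A cation is smaller than its parent atom: Sn4+ < Sn.

Sn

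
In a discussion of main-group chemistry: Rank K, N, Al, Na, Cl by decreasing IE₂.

IE_2 is the cost of taking one more electron from the +1 cation: K⁺ is the bare [Ar] core; N⁺ still has 4 valence electrons; Al⁺ still has 2 valence electrons; Na⁺ is the bare [Ne] core; Cl⁺ still has 6 valence electrons.
Breaking into a closed-shell core is much more expensive than removing a leftover valence electron — K and Na have the largest IE_2 here.
Valence configurations: N⁺ [He]2s²2p², Al⁺ [Ne]3s², Cl⁺ [Ne]3s²3p⁴.
The numbers (kJ/mol): K 3052, N 2856, Al 1817, Na 4562, Cl 2298.
Overall IE_2 order: Al < Cl < N < K < Na.

Na > K > N > Cl > Al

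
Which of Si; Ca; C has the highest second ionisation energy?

Consider each +1 ion: Si⁺ still has 3 valence electrons; Ca⁺ still has 1 valence electron; C⁺ still has 3 valence electrons.
All are still removing valence electrons, so compare the +1 ions as you would atoms: IE_2 generally rises across a period (higher Z_eff) and falls down a group (larger shell), subject to the usual subshell exceptions.
Valence configurations: Si⁺ [Ne]3s²3p¹, Ca⁺ [Ar]4s¹, C⁺ [He]2s²2p¹.
Approximate IE_2 values (kJ/mol): Si 1577, Ca 1145, C 2353.
Putting it together, IE_2: Ca < Si < C.

C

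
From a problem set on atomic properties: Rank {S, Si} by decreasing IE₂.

S > Si

The second ionization energy removes an electron from the +1 ion. For each element: S⁺ still has 5 valence electrons; Si⁺ still has 3 valence electrons.
All are still removing valence electrons, so compare the +1 ions as you would atoms: IE_2 generally rises across a period (higher Z_eff) and falls down a group (larger shell), subject to the usual subshell exceptions.
Valence configurations: S⁺ [Ne]3s²3p³, Si⁺ [Ne]3s²3p¹.
The numbers (kJ/mol): S 2252, Si 1577.
Overall IE_2 order: Si < S.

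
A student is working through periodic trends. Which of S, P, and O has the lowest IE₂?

Consider each +1 ion: S⁺ still has 5 valence electrons; P⁺ still has 4 valence electrons; O⁺ still has 5 valence electrons.
All are still removing valence electrons, so compare the +1 ions as you would atoms: IE_2 generally rises across a period (higher Z_eff) and falls down a group (larger shell), subject to the usual subshell exceptions.
Valence configurations: S⁺ [Ne]3s²3p³, P⁺ [Ne]3s²3p², O⁺ [He]2s²2p³.
Approximate IE_2 values (kJ/mol): S 2252, P 1907, O 3388.
Hence IE_2: P < S < O.

P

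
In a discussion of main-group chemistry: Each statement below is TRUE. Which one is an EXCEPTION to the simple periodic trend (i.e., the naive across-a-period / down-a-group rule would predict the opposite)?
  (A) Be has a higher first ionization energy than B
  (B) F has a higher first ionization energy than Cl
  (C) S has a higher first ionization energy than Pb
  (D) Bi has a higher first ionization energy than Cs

The general trend: first ionization energy increases across a period and decreases down a group.
(A) Be (period 2, group 2) vs B (period 2, group 13): the stated order contradicts the simple trend.
(B) F (period 2, group 17) vs Cl (period 3, group 17): the stated order agrees with the simple trend.
(C) S (period 3, group 16) vs Pb (period 6, group 14): the stated order agrees with the simple trend.
(D) Bi (period 6, group 15) vs Cs (period 6, group 1): the stated order agrees with the simple trend.
The exception is (A): removing B's lone 2p electron is easier than breaking Be's filled 2s².

(A)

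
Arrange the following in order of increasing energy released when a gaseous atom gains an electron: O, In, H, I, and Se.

In < H < O < Se < I

H is in period 1, group 1; O is in period 2, group 16; Se is in period 4, group 16; In is in period 5, group 13; I is in period 5, group 17.
EA tends to increase across a period and decrease down a group, though the pattern is less regular than for IE or radius.
Here both period and group differ, so the two effects have to be weighed against each other.
H > In: the two effects oppose for this pair; the down-group effect wins (73 vs 29 kJ/mol).
O > H: period and group pull opposite ways; the across-period shift dominates (141 vs 73 kJ/mol).
Se > O: this pair runs against the simple trend — see the exception note.
I > Se: the two effects oppose for this pair; the across-period effect wins (295 vs 195 kJ/mol).
Note the exception: Se has a higher electron affinity than O, contrary to the simple trend — O's compact 2p subshell gives strong electron–electron repulsion on the added electron.
Tabulated electron affinity (kJ/mol): H 73, O 141, Se 195, In 29, I 295.
So from lowest to highest: In < H < O < Se < I.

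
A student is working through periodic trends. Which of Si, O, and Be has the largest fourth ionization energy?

Be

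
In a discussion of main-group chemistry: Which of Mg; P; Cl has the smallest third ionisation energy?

Consider each +2 ion: Mg²⁺ is the bare [Ne] core; P²⁺ still has 3 valence electrons; Cl²⁺ still has 5 valence electrons.
Pulling an electron out of a noble-gas core costs far more than removing a remaining valence electron, so Mg sits at the high end of IE_3.
Valence configurations: P²⁺ [Ne]3s²3p¹, Cl²⁺ [Ne]3s²3p³.
Tabulated IE_3 (kJ/mol): Mg 7733, P 2914, Cl 3822.
Hence IE_3: P < Cl < Mg.

P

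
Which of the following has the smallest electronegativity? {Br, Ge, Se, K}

K is in period 4, group 1; Ge is in period 4, group 14; Se is in period 4, group 16; Br is in period 4, group 17.
Atoms toward the upper right of the periodic table pull bonding electrons most strongly.
All lie in period 4, so electronegativity increases left to right.
The smallest electronegativity among these belongs to K.

K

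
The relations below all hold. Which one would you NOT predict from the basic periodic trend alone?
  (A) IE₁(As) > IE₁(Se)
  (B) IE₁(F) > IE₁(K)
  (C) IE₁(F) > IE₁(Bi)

(A)

The general trend: IE₁ increases across a period and decreases down a group.
(A) As (period 4, group 15) vs Se (period 4, group 16): the stated order contradicts the simple trend.
(B) F (period 2, group 17) vs K (period 4, group 1): the stated order agrees with the simple trend.
(C) F (period 2, group 17) vs Bi (period 6, group 15): the stated order agrees with the simple trend.
The exception is (A): Se (4p⁴) ionizes more easily than half-filled As (4p³).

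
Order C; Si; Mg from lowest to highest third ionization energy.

The third ionization energy removes an electron from the +2 ion. For each element: C²⁺ still has 2 valence electrons; Si²⁺ still has 2 valence electrons; Mg²⁺ is the bare [Ne] core.
Pulling an electron out of a noble-gas core costs far more than removing a remaining valence electron, so Mg sits at the high end of IE_3.
Valence configurations: C²⁺ [He]2s², Si²⁺ [Ne]3s².
Tabulated IE_3 (kJ/mol): C 4620, Si 3232, Mg 7733.
Overall IE_3 order: Si < C < Mg.

Si, C, Mg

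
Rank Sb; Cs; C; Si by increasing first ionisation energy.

Cs < Si < Sb < C

First ionization energy rises across a period (greater Z_eff holds electrons more tightly) and falls down a group (valence electrons are farther from the nucleus).
Here both period and group differ, so the two effects have to be weighed against each other.
Si > Cs: both effects reinforce here, so Si is clearly the higher of the two.
Sb > Si: the two effects oppose for this pair; the across-period effect wins (831 vs 786 kJ/mol).
C > Sb: the two effects oppose for this pair; the down-group effect wins (1086 vs 831 kJ/mol).
For reference (kJ/mol): C 1086, Si 786, Sb 831, Cs 376.
So from lowest to highest: Cs < Si < Sb < C.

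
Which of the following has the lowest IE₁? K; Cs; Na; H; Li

H is in period 1, group 1; Li is in period 2, group 1; Na is in period 3, group 1; K is in period 4, group 1; Cs is in period 6, group 1.
First ionization energy rises across a period (greater Z_eff holds electrons more tightly) and falls down a group (valence electrons are farther from the nucleus).
All are in group 1, so first ionization energy increases up the group.
The lowest IE₁ among these belongs to Cs.

Cs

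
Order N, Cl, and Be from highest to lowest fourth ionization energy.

Be, N, Cl

IE_4 is the cost of taking one more electron from the +3 cation: N³⁺ still has 2 valence electrons; Cl³⁺ still has 4 valence electrons; Be³⁺ is already 1 electron into the core.
Core electrons are held far more tightly than valence electrons, so Be tops the IE_4 order.
Valence configurations: N³⁺ [He]2s², Cl³⁺ [Ne]3s²3p².
Tabulated IE_4 (kJ/mol): N 7475, Cl 5159, Be 21007.
Hence IE_4: Cl < N < Be.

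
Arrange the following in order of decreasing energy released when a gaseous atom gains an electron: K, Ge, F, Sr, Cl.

F is in period 2, group 17; Cl is in period 3, group 17; K is in period 4, group 1; Ge is in period 4, group 14; Sr is in period 5, group 2.
EA tends to increase across a period and decrease down a group, though the pattern is less regular than for IE or radius.
Neither a single period nor a single group — weigh both effects.
K > Sr: period and group pull opposite ways; the down-group shift dominates (48 vs 5 kJ/mol).
Ge > K: Ge lies to the right of K in period 4, so the across-period effect alone puts Ge higher.
F > Ge: both effects reinforce here, so F is clearly the higher of the two.
Cl > F: this pair runs against the simple trend — see the exception note.
Note the exception: Cl has a higher electron affinity than F, contrary to the simple trend — F's small 2p subshell makes the incoming electron feel strong e⁻–e⁻ repulsion, so Cl actually releases more energy on gaining an electron.
Approximate values (kJ/mol): F 328, Cl 349, K 48, Ge 119, Sr 5.
So from highest to lowest: Cl > F > Ge > K > Sr.

Cl > F > Ge > K > Sr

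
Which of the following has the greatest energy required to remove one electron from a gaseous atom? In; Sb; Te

Te

In is in period 5, group 13; Sb is in period 5, group 15; Te is in period 5, group 16.
First ionization energy rises across a period (greater Z_eff holds electrons more tightly) and falls down a group (valence electrons are farther from the nucleus).
All lie in period 5, so first ionization energy increases left to right.
The greatest energy required to remove one electron from a gaseous atom among these belongs to Te.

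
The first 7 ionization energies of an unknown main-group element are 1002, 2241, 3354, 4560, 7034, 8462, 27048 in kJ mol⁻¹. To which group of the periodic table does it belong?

Look for the largest jump between consecutive ionization energies: IE7/IE6 ≈ 3.2, far larger than any earlier ratio.
That jump marks the point where a core electron is being removed. So the atom has 6 valence electrons.
A main-group element with 6 valence electrons is in group 16.

Group 16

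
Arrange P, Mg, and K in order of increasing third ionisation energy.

Consider each +2 ion: P²⁺ still has 3 valence electrons; Mg²⁺ is the bare [Ne] core; K²⁺ is already 1 electron into the core.
Pulling an electron out of a noble-gas core costs far more than removing a remaining valence electron, so K and Mg sit at the high end of IE_3.
Tabulated IE_3 (kJ/mol): P 2914, Mg 7733, K 4420.
Overall IE_3 order: P < K < Mg.

P < K < Mg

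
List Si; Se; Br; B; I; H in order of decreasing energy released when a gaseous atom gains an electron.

H is in period 1, group 1; B is in period 2, group 13; Si is in period 3, group 14; Se is in period 4, group 16; Br is in period 4, group 17; I is in period 5, group 17.
Electron affinity generally becomes more exothermic across a period toward the halogens and less exothermic down a group.
These span different periods and groups, so the two trends combine.
H > B: the two effects oppose for this pair; the down-group effect wins (73 vs 27 kJ/mol).
Si > H: the two effects oppose for this pair; the across-period effect wins (134 vs 73 kJ/mol).
Se > Si: period and group pull opposite ways; the across-period shift dominates (195 vs 134 kJ/mol).
I > Se: the two effects oppose for this pair; the across-period effect wins (295 vs 195 kJ/mol).
Br > I: they share group 17; the group trend gives Br the larger value.
Approximate values (kJ/mol): H 73, B 27, Si 134, Se 195, Br 325, I 295.
So from highest to lowest: Br > I > Se > Si > H > B.

Br, I, Se, Si, H, B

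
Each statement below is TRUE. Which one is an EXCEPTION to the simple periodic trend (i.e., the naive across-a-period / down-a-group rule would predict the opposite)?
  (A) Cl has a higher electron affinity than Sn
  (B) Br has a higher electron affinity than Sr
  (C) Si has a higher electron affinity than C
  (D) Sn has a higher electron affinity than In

The general trend: electron affinity increases across a period and decreases down a group.
(A) Cl (period 3, group 17) vs Sn (period 5, group 14): the stated order agrees with the simple trend.
(B) Br (period 4, group 17) vs Sr (period 5, group 2): the stated order agrees with the simple trend.
(C) Si (period 3, group 14) vs C (period 2, group 14): the stated order contradicts the simple trend.
(D) Sn (period 5, group 14) vs In (period 5, group 13): the stated order agrees with the simple trend.
The exception is (C): Si's larger, more diffuse 3p orbitals accept an added electron slightly more readily than C's compact 2p.

(C)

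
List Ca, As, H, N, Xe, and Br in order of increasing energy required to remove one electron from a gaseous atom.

First ionization energy rises across a period (greater Z_eff holds electrons more tightly) and falls down a group (valence electrons are farther from the nucleus).
Neither a single period nor a single group — weigh both effects.
As > Ca: As lies to the right of Ca in period 4, so the across-period effect alone puts As higher.
Br > As: Br lies to the right of As in period 4, so the across-period effect alone puts Br higher.
Xe > Br: period and group pull opposite ways; the across-period shift dominates (1170 vs 1140 kJ/mol).
H > Xe: the two effects oppose for this pair; the down-group effect wins (1312 vs 1170 kJ/mol).
N > H: period and group pull opposite ways; the across-period shift dominates (1402 vs 1312 kJ/mol).
Approximate values (kJ/mol): H 1312, N 1402, Ca 590, As 947, Br 1140, Xe 1170.
So from lowest to highest: Ca < As < Br < Xe < H < N.

Ca < As < Br < Xe < H < N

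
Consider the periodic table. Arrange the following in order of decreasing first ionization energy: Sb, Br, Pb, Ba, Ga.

Br > Sb > Pb > Ga > Ba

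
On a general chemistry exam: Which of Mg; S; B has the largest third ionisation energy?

Consider each +2 ion: Mg²⁺ is the bare [Ne] core; S²⁺ still has 4 valence electrons; B²⁺ still has 1 valence electron.
Core electrons are held far more tightly than valence electrons, so Mg tops the IE_3 order.
Valence configurations: S²⁺ [Ne]3s²3p², B²⁺ [He]2s¹.
Approximate IE_3 values (kJ/mol): Mg 7733, S 3357, B 3660.
Overall IE_3 order: S < B < Mg.

Mg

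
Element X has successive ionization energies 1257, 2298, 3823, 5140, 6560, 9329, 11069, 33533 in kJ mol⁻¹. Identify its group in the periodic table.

Look for the largest jump between consecutive ionization energies: IE8/IE7 ≈ 3.0, far larger than any earlier ratio.
That jump marks the point where a core electron is being removed. So the atom has 7 valence electrons.
A main-group element with 7 valence electrons is in group 17.

Group 17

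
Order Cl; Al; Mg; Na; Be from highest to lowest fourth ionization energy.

Be, Al, Mg, Na, Cl

After 3 electrons have been removed, what remains? Cl³⁺ still has 4 valence electrons; Al³⁺ is the bare [Ne] core; Mg³⁺ is already 1 electron into the core; Na³⁺ is already 2 electrons into the core; Be³⁺ is already 1 electron into the core.
Pulling an electron out of a noble-gas core costs far more than removing a remaining valence electron, so Na, Mg, Al and Be sit at the high end of IE_4.
Tabulated IE_4 (kJ/mol): Cl 5159, Al 11577, Mg 10543, Na 9543, Be 21007.
Overall IE_4 order: Cl < Na < Mg < Al < Be.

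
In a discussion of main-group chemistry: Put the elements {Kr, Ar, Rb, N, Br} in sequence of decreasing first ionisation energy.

Ar > N > Kr > Br > Rb

N is in period 2, group 15; Ar is in period 3, group 18; Br is in period 4, group 17; Kr is in period 4, group 18; Rb is in period 5, group 1.
First ionization energy rises across a period (greater Z_eff holds electrons more tightly) and falls down a group (valence electrons are farther from the nucleus).
Neither a single period nor a single group — weigh both effects.
Br > Rb: both effects reinforce here, so Br is clearly the higher of the two.
Kr > Br: both are in period 4; the period trend gives Kr the larger value.
N > Kr: the two effects oppose for this pair; the down-group effect wins (1402 vs 1351 kJ/mol).
Ar > N: the two effects oppose for this pair; the across-period effect wins (1521 vs 1402 kJ/mol).
For reference (kJ/mol): N 1402, Ar 1521, Br 1140, Kr 1351, Rb 403.
So from highest to lowest: Ar > N > Kr > Br > Rb.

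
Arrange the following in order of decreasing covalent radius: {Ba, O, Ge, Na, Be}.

Ba, Na, Ge, Be, O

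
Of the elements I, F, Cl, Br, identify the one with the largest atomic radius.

I

F is in period 2, group 17; Cl is in period 3, group 17; Br is in period 4, group 17; I is in period 5, group 17.
Across a period the added protons contract the valence shell; down a group each new principal shell makes the atom larger.
All are in group 17, so atomic radius increases down the group.
The largest atomic radius among these belongs to I.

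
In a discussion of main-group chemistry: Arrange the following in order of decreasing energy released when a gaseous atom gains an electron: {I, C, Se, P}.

EA tends to increase across a period and decrease down a group, though the pattern is less regular than for IE or radius.
These sit on a diagonal, where the across-period and down-group effects partly cancel.
C > P: period and group pull opposite ways; the down-group shift dominates (122 vs 72 kJ/mol).
Se > C: period and group pull opposite ways; the across-period shift dominates (195 vs 122 kJ/mol).
I > Se: the two effects oppose for this pair; the across-period effect wins (295 vs 195 kJ/mol).
For reference (kJ/mol): C 122, P 72, Se 195, I 295.
So from highest to lowest: I > Se > C > P.

I, Se, C, P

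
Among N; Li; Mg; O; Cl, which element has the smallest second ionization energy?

IE_2 is the cost of taking one more electron from the +1 cation: N⁺ still has 4 valence electrons; Li⁺ is the bare [He] core; Mg⁺ still has 1 valence electron; O⁺ still has 5 valence electrons; Cl⁺ still has 6 valence electrons.
Core electrons are held far more tightly than valence electrons, so Li tops the IE_2 order.
Valence configurations: N⁺ [He]2s²2p², Mg⁺ [Ne]3s¹, O⁺ [He]2s²2p³, Cl⁺ [Ne]3s²3p⁴.
Tabulated IE_2 (kJ/mol): N 2856, Li 7298, Mg 1451, O 3388, Cl 2298.
So the second ionization energies run Mg < Cl < N < O < Li.

Mg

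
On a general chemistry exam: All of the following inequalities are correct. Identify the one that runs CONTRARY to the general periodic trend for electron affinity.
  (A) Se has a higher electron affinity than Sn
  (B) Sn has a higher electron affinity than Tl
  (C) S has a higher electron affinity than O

(C)

The general trend: electron affinity increases across a period and decreases down a group.
(A) Se (period 4, group 16) vs Sn (period 5, group 14): the stated order agrees with the simple trend.
(B) Sn (period 5, group 14) vs Tl (period 6, group 13): the stated order agrees with the simple trend.
(C) S (period 3, group 16) vs O (period 2, group 16): the stated order contradicts the simple trend.
The exception is (C): the compact 2p subshell of O repels the added electron more than S's larger 3p does.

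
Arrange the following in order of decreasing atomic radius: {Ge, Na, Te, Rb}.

Rb > Na > Te > Ge

Moving right in a period, electrons are added to the same shell under a stronger nuclear pull, so atoms get smaller; moving down, a new shell is opened and atoms get larger.
These span different periods and groups, so the two trends combine.
Te > Ge: the two effects oppose for this pair; the down-group effect wins (136 vs 121 pm).
Na > Te: period and group pull opposite ways; the across-period shift dominates (155 vs 136 pm).
Rb > Na: Rb sits below Na in group 1, so the down-group effect alone puts Rb larger.
Tabulated atomic radius (pm): Na 155, Ge 121, Rb 210, Te 136.
So from largest to smallest: Rb > Na > Te > Ge.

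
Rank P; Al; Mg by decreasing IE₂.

P > Al > Mg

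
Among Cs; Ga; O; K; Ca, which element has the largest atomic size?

Cs

O is in period 2, group 16; K is in period 4, group 1; Ca is in period 4, group 2; Ga is in period 4, group 13; Cs is in period 6, group 1.
Moving right in a period, electrons are added to the same shell under a stronger nuclear pull, so atoms get smaller; moving down, a new shell is opened and atoms get larger.
Here both period and group differ, so the two effects have to be weighed against each other.
Ga > O: both effects reinforce here, so Ga is clearly the larger of the two.
Ca > Ga: Ca lies to the left of Ga in period 4, so the across-period effect alone puts Ca larger.
K > Ca: both are in period 4; the period trend gives K the larger value.
Cs > K: Cs sits below K in group 1, so the down-group effect alone puts Cs larger.
For reference (pm): O 63, K 196, Ca 171, Ga 124, Cs 232.
The largest atomic size among these belongs to Cs.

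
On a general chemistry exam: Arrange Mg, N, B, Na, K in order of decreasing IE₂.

Na > K > N > B > Mg

After 1 electron has been removed, what remains? Mg⁺ still has 1 valence electron; N⁺ still has 4 valence electrons; B⁺ still has 2 valence electrons; Na⁺ is the bare [Ne] core; K⁺ is the bare [Ar] core.
Pulling an electron out of a noble-gas core costs far more than removing a remaining valence electron, so K and Na sit at the high end of IE_2.
Valence configurations: Mg⁺ [Ne]3s¹, N⁺ [He]2s²2p², B⁺ [He]2s².
Approximate IE_2 values (kJ/mol): Mg 1451, N 2856, B 2427, Na 4562, K 3052.
Hence IE_2: Mg < B < N < K < Na.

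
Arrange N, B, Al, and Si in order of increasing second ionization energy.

Si, Al, B, N

Consider each +1 ion: N⁺ still has 4 valence electrons; B⁺ still has 2 valence electrons; Al⁺ still has 2 valence electrons; Si⁺ still has 3 valence electrons.
All are still removing valence electrons, so compare the +1 ions as you would atoms: IE_2 generally rises across a period (higher Z_eff) and falls down a group (larger shell), subject to the usual subshell exceptions.
Valence configurations: N⁺ [He]2s²2p², B⁺ [He]2s², Al⁺ [Ne]3s², Si⁺ [Ne]3s²3p¹.
Si⁺ loses a lone 3p electron whereas Al⁺ must break into a filled 3s² pair, so IE_2(Al) > IE_2(Si) even though Si has the higher nuclear charge.
Tabulated IE_2 (kJ/mol): N 2856, B 2427, Al 1817, Si 1577.
Overall IE_2 order: Si < Al < B < N.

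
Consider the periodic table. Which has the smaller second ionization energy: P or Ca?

The second ionization energy removes an electron from the +1 ion. For each element: P⁺ still has 4 valence electrons; Ca⁺ still has 1 valence electron.
All are still removing valence electrons, so compare the +1 ions as you would atoms: IE_2 generally rises across a period (higher Z_eff) and falls down a group (larger shell), subject to the usual subshell exceptions.
Valence configurations: P⁺ [Ne]3s²3p², Ca⁺ [Ar]4s¹.
Tabulated IE_2 (kJ/mol): P 1907, Ca 1145.
So the second ionization energies run Ca < P.

Ca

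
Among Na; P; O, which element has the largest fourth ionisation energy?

Na

The fourth ionization energy removes an electron from the +3 ion. For each element: Na³⁺ is already 2 electrons into the core; P³⁺ still has 2 valence electrons; O³⁺ still has 3 valence electrons.
Core electrons are held far more tightly than valence electrons, so Na tops the IE_4 order.
Valence configurations: P³⁺ [Ne]3s², O³⁺ [He]2s²2p¹.
The numbers (kJ/mol): Na 9543, P 4964, O 7469.
So the fourth ionization energies run P < O < Na.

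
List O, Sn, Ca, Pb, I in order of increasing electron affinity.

Electron affinity generally becomes more exothermic across a period toward the halogens and less exothermic down a group.
These span different periods and groups, so the two trends combine.
Pb > Ca: period and group pull opposite ways; the across-period shift dominates (35 vs 2 kJ/mol).
Sn > Pb: Sn sits above Pb in group 14, so the down-group effect alone puts Sn higher.
O > Sn: relative to Sn, both the across-period and down-group shifts push O's electron affinity up.
I > O: period and group pull opposite ways; the across-period shift dominates (295 vs 141 kJ/mol).
Approximate values (kJ/mol): O 141, Ca 2, Sn 107, I 295, Pb 35.
So from lowest to highest: Ca < Pb < Sn < O < I.

Ca < Pb < Sn < O < I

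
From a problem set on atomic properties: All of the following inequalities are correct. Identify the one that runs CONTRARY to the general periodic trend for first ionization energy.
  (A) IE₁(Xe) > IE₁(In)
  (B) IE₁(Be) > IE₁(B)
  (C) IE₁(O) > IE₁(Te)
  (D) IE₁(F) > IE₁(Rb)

The general trend: first ionization energy increases across a period and decreases down a group.
(A) Xe (period 5, group 18) vs In (period 5, group 13): the stated order agrees with the simple trend.
(B) Be (period 2, group 2) vs B (period 2, group 13): the stated order contradicts the simple trend.
(C) O (period 2, group 16) vs Te (period 5, group 16): the stated order agrees with the simple trend.
(D) F (period 2, group 17) vs Rb (period 5, group 1): the stated order agrees with the simple trend.
The exception is (B): removing B's lone 2p electron is easier than breaking Be's filled 2s².

(B)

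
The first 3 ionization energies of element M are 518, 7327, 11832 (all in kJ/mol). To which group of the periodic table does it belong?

Group 1

Look for the largest jump between consecutive ionization energies: IE2/IE1 ≈ 14.1, far larger than any earlier ratio.
That jump marks the point where a core electron is being removed. So the atom has 1 valence electron.
A main-group element with 1 valence electron is in group 1.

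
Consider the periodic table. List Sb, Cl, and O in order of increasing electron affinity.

Sb < O < Cl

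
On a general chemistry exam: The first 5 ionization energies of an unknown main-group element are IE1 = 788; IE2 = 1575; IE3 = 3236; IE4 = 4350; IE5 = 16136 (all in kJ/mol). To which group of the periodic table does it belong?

Look for the largest jump between consecutive ionization energies: IE5/IE4 ≈ 3.7, far larger than any earlier ratio.
That jump marks the point where a core electron is being removed. So the atom has 4 valence electrons.
A main-group element with 4 valence electrons is in group 14.

Group 14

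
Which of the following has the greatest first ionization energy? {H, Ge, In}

H is in period 1, group 1; Ge is in period 4, group 14; In is in period 5, group 13.
Across a period the outer electron is held more tightly (higher IE₁); down a group it sits in a higher shell, more shielded, and comes off more easily.
Here both period and group differ, so the two effects have to be weighed against each other.
Ge > In: relative to In, both the across-period and down-group shifts push Ge's first ionization energy up.
H > Ge: period and group pull opposite ways; the down-group shift dominates (1312 vs 762 kJ/mol).
Tabulated first ionization energy (kJ/mol): H 1312, Ge 762, In 558.
The greatest first ionization energy among these belongs to H.

H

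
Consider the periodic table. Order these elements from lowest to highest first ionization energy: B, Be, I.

Be is in period 2, group 2; B is in period 2, group 13; I is in period 5, group 17.
Across a period the outer electron is held more tightly (higher IE₁); down a group it sits in a higher shell, more shielded, and comes off more easily.
Here both period and group differ, so the two effects have to be weighed against each other.
Be > B: this pair runs against the simple trend — see the exception note.
I > Be: period and group pull opposite ways; the across-period shift dominates (1008 vs 900 kJ/mol).
Note the exception: Be has a higher first ionization energy than B, contrary to the simple trend — removing B's lone 2p electron is easier than breaking Be's filled 2s².
Approximate values (kJ/mol): Be 900, B 801, I 1008.
So from lowest to highest: B < Be < I.

B < Be < I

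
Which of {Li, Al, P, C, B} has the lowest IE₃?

IE_3 is the cost of taking one more electron from the +2 cation: Li²⁺ is already 1 electron into the core; Al²⁺ still has 1 valence electron; P²⁺ still has 3 valence electrons; C²⁺ still has 2 valence electrons; B²⁺ still has 1 valence electron.
Core electrons are held far more tightly than valence electrons, so Li tops the IE_3 order.
Valence configurations: Al²⁺ [Ne]3s¹, P²⁺ [Ne]3s²3p¹, C²⁺ [He]2s², B²⁺ [He]2s¹.
The numbers (kJ/mol): Li 11815, Al 2745, P 2914, C 4620, B 3660.
Hence IE_3: Al < P < B < C < Li.

Al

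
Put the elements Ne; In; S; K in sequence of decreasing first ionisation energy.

Across a period the outer electron is held more tightly (higher IE₁); down a group it sits in a higher shell, more shielded, and comes off more easily.
These span different periods and groups, so the two trends combine.
In > K: the two effects oppose for this pair; the across-period effect wins (558 vs 419 kJ/mol).
S > In: both effects reinforce here, so S is clearly the higher of the two.
Ne > S: both effects reinforce here, so Ne is clearly the higher of the two.
Approximate values (kJ/mol): Ne 2081, S 1000, K 419, In 558.
So from highest to lowest: Ne > S > In > K.

Ne, S, In, K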